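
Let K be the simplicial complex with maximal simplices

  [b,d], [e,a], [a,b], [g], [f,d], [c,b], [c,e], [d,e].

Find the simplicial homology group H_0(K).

H_0 = Z^2.

Order the vertices as a < b < c < d < e < f < g. Listing each simplex with vertices in this order, K has dimension 1 with simplices:

  0-simplices (7): a, b, c, d, e, f, g
  1-simplices (7): ab, ae, bc, bd, ce, de, df

so the chain groups are C_0 ≅ Z^7, C_1 ≅ Z^7.

∂_1: C_1 → C_0 maps an edge to its endpoints' difference, ∂[p,q] = q − p.
As a 7×7 matrix over Z this has rank 5, with invariant factors (1,1,1,1,1).

Reading off H_k = ker ∂_k / im ∂_{k+1}:

  H_0: rank C_0 − rank ∂_1 = 7 − 5 = 2, and the invariant factors of ∂_1 are all 1, so H_0 = Z^2.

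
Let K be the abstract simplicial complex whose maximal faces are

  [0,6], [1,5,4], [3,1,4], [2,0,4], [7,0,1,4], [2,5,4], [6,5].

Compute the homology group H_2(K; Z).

Fix the vertex order 0 < 1 < 2 < 3 < 4 < 5 < 6 < 7 and write every simplex with vertices in increasing order. Then dim K = 3 and the simplices of K are:

  0-simplices (8): [0], [1], [2], [3], [4], [5], [6], [7]
  1-simplices (15): [0,1], [0,2], [0,4], [0,6], [0,7], [1,3], [1,4], [1,5], [1,7], [2,4], [2,5], [3,4], [4,5], [4,7], [5,6]
  2-simplices (8): [0,1,4], [0,1,7], [0,2,4], [0,4,7], [1,3,4], [1,4,5], [1,4,7], [2,4,5]
  3-simplices (1): [0,1,4,7]

Hence C_0 ≅ Z^8, C_1 ≅ Z^15, C_2 ≅ Z^8, C_3 ≅ Z^1.

The boundary map ∂_1: C_1 → C_0 sends each edge [p,q] (with p < q) to q − p. For instance
  ∂[0,1] = [1] − [0].
As a 8×15 matrix over Z this has rank 7, with invariant factors (1,1,1,1,1,1,1).

∂_2: C_2 → C_1 sends each 2-simplex [p,q,r] to [q,r] − [p,r] + [p,q]. For instance
  ∂[0,4,7] = [4,7] − [0,7] + [0,4],
  ∂[1,4,7] = [4,7] − [1,7] + [1,4].
As a 15×8 matrix over Z this has rank 7, with invariant factors (1,1,1,1,1,1,1).

The boundary map ∂_3: C_3 → C_2 sends each 3-simplex σ to the alternating sum Σ_i (−1)^i (σ with its i-th vertex removed). For instance
  ∂[0,1,4,7] = [1,4,7] − [0,4,7] + [0,1,7] − [0,1,4].
The resulting 8×1 matrix has rank 1, and its Smith normal form has invariant factors (1).

From H_k ≅ ker(∂_k) / im(∂_{k+1}) we obtain:

  H_2: rank ker ∂_2 − rank ∂_3 = (8 − 7) − 1 = 0, and the invariant factors of ∂_3 are all 1, so H_2 = 0.

H_2 = 0.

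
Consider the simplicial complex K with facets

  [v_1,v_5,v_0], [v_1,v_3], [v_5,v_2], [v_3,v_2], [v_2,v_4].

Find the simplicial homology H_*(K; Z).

H_0 = Z,  H_1 = Z,  H_2 = 0.

Take the total order v_0 < v_1 < v_2 < v_3 < v_4 < v_5 on the vertex set. Then K (dimension 2) consists of the simplices:

  0-simplices (6): [v_0], [v_1], [v_2], [v_3], [v_4], [v_5]
  1-simplices (7): [v_0,v_1], [v_0,v_5], [v_1,v_3], [v_1,v_5], [v_2,v_3], [v_2,v_4], [v_2,v_5]
  2-simplices (1): [v_0,v_1,v_5]

giving chain groups C_0 ≅ Z^6, C_1 ≅ Z^7, C_2 ≅ Z^1.

∂_1: C_1 → C_0 sends each edge [p,q] (with p < q) to q − p. For instance
  ∂[v_2,v_5] = [v_5] − [v_2].
This gives a 6×7 integer matrix of rank 5; reducing to Smith normal form yields diagonal entries (1,1,1,1,1).

∂_2: C_2 → C_1 maps a triangle to the signed sum of its edges. For instance
  ∂[v_0,v_1,v_5] = [v_1,v_5] − [v_0,v_5] + [v_0,v_1].
As a 7×1 matrix over Z this has rank 1, with invariant factors (1).

Now H_k = ker ∂_k / im ∂_{k+1}, so:

  H_0: rank C_0 − rank ∂_1 = 6 − 5 = 1, and the invariant factors of ∂_1 are all 1, so H_0 = Z.
  H_1: rank ker ∂_1 − rank ∂_2 = (7 − 5) − 1 = 1, and the invariant factors of ∂_2 are all 1, so H_1 = Z.
  H_2: rank ker ∂_2 − rank ∂_3 = (1 − 1) − 0 = 0, and there is no ∂_3, so H_2 = 0.

As a check, the Euler characteristic is 6 − 7 + 1 = 0, which agrees with 1 − 1 + 0 = 0.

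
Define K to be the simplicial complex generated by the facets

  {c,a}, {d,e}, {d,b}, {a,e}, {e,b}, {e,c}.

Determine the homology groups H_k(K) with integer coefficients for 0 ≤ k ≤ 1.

K has 5 vertices, 6 edges.
rank ∂_0 = 0, rank ∂_1 = 4 ⇒ b_0 = 5 − 0 − 4 = 1; all invariant factors of ∂_1 are 1 so no torsion. So H_0 ≅ Z.
rank ∂_1 = 4, rank ∂_2 = 0 ⇒ b_1 = 6 − 4 − 0 = 2. So H_1 ≅ Z^2.

H_0 ≅ Z,  H_1 ≅ Z^2.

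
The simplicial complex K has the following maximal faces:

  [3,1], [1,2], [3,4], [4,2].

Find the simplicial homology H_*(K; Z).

K has 4 vertices, 4 edges.
rank ∂_0 = 0, rank ∂_1 = 3 ⇒ b_0 = 4 − 0 − 3 = 1; all invariant factors of ∂_1 are 1 so no torsion. So H_0 ≅ Z.
rank ∂_1 = 3, rank ∂_2 = 0 ⇒ b_1 = 4 − 3 − 0 = 1. So H_1 ≅ Z.

H_0 ≅ Z,  H_1 ≅ Z.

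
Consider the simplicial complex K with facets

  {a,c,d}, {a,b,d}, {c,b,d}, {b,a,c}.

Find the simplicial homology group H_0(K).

Take the total order a < b < c < d on the vertex set. Then K (dimension 2) consists of the simplices:

  0-simplices (4): a, b, c, d
  1-simplices (6): ab, ac, ad, bc, bd, cd
  2-simplices (4): abc, abd, acd, bcd

giving chain groups C_0 ≅ Z^4, C_1 ≅ Z^6, C_2 ≅ Z^4.

Boundary ∂_1: C_1 → C_0 is given by ∂[p,q] = [q] − [p]. For instance
  ∂ad = d − a.
This gives a 4×6 integer matrix of rank 3; reducing to Smith normal form yields diagonal entries (1,1,1).

∂_2: C_2 → C_1 acts by ∂[p,q,r] = [q,r] − [p,r] + [p,q]. For instance
  ∂abc = bc − ac + ab,
  ∂acd = cd − ad + ac.
The resulting 6×4 matrix has rank 3, and its Smith normal form has invariant factors (1,1,1).

Now H_k = ker ∂_k / im ∂_{k+1}, so:

  H_0: rank C_0 − rank ∂_1 = 4 − 3 = 1, and the invariant factors of ∂_1 are all 1, so H_0 ≅ Z.

(K is a triangulation of the 2-sphere S^2.)

H_0 ≅ Z.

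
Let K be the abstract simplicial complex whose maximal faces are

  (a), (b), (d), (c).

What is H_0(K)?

H_0 = Z^4.

Fix the vertex order a < b < c < d and write every simplex with vertices in increasing order. Then dim K = 0 and the simplices of K are:

  0-simplices (4): a, b, c, d

giving chain groups C_0 ≅ Z^4.

Reading off H_k = ker ∂_k / im ∂_{k+1}:

  H_0: rank C_0 − rank ∂_1 = 4 − 0 = 4, and there is no ∂_1, so H_0 = Z^4.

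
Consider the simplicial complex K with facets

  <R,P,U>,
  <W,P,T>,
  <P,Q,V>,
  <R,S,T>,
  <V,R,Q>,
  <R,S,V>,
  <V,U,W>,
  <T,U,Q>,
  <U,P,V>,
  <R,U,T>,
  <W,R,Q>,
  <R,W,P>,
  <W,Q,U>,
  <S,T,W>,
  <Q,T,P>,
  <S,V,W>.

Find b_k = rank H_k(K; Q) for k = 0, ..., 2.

Take the total order P < Q < R < S < T < U < V < W on the vertex set. Then K (dimension 2) consists of the simplices:

  0-simplices (8): P, Q, R, S, T, U, V, W
  1-simplices (24): PQ, PR, PT, PU, PV, PW, QR, QT, QU, QV, QW, RS, RT, RU, RV, RW, ST, SV, SW, TU, TW, UV, UW, VW
  2-simplices (16): PQT, PQV, PRU, PRW, PTW, PUV, QRV, QRW, QTU, QUW, RST, RSV, RTU, STW, SVW, UVW

giving chain groups C_0 ≅ Z^8, C_1 ≅ Z^24, C_2 ≅ Z^16.

The boundary map ∂_1: C_1 → C_0 sends each edge [p,q] (with p < q) to q − p. For instance
  ∂QU = U − Q.
The 8×24 boundary matrix has rank 7 and Smith normal form diag(1,1,1,1,1,1,1).

∂_2: C_2 → C_1 acts by ∂[p,q,r] = [q,r] − [p,r] + [p,q]. For instance
  ∂PRW = RW − PW + PR,
  ∂UVW = VW − UW + UV.
This gives a 24×16 integer matrix of rank 15; reducing to Smith normal form yields diagonal entries (1,1,1,1,1,1,1,1,1,1,1,1,1,1,1).

Reading off H_k = ker ∂_k / im ∂_{k+1}:

  H_0: rank C_0 − rank ∂_1 = 8 − 7 = 1, and the invariant factors of ∂_1 are all 1, so H_0 = Z.
  H_1: rank ker ∂_1 − rank ∂_2 = (24 − 7) − 15 = 2, and the invariant factors of ∂_2 are all 1, so H_1 = Z^2.
  H_2: rank ker ∂_2 − rank ∂_3 = (16 − 15) − 0 = 1, and there is no ∂_3, so H_2 = Z.

(K is a triangulation of the torus T^2.)

Hence the Betti numbers are b_0 = 1, b_1 = 2, b_2 = 1.

b_0 = 1, b_1 = 2, b_2 = 1.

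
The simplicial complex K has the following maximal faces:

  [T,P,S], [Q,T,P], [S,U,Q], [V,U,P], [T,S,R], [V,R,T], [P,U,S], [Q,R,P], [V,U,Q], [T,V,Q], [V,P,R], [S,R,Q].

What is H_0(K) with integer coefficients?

Fix the vertex order P < Q < R < S < T < U < V and write every simplex with vertices in increasing order. Then dim K = 2 and the simplices of K are:

  0-simplices (7): P, Q, R, S, T, U, V
  1-simplices (18): PQ, PR, PS, PT, PU, PV, QR, QS, QT, QU, QV, RS, RT, RV, ST, SU, TV, UV
  2-simplices (12): PQR, PQT, PRV, PST, PSU, PUV, QRS, QSU, QTV, QUV, RST, RTV

Hence C_0 ≅ Z^7, C_1 ≅ Z^18, C_2 ≅ Z^12.

∂_1: C_1 → C_0 is given by ∂[p,q] = [q] − [p].
The resulting 7×18 matrix has rank 6, and its Smith normal form has invariant factors (1,1,1,1,1,1).

The boundary map ∂_2: C_2 → C_1 sends each 2-simplex [p,q,r] to [q,r] − [p,r] + [p,q]. For instance
  ∂RST = ST − RT + RS,
  ∂QUV = UV − QV + QU.
As a 18×12 matrix over Z this has rank 12, with invariant factors (1,1,1,1,1,1,1,1,1,1,1,2).

Computing H_k = (kernel of ∂_k) / (image of ∂_{k+1}):

  H_0: rank C_0 − rank ∂_1 = 7 − 6 = 1, and the invariant factors of ∂_1 are all 1, so H_0 = Z.

H_0 ≅ Z.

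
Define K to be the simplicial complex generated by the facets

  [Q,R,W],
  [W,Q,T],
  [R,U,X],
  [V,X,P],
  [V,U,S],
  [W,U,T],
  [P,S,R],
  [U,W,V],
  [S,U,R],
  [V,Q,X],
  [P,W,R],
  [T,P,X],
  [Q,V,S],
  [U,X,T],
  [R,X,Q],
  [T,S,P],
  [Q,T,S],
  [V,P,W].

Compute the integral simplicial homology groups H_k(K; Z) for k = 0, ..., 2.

H_0 ≅ Z,  H_1 ≅ Z^2,  H_2 ≅ Z.

Fix the vertex order P < Q < R < S < T < U < V < W < X and write every simplex with vertices in increasing order. Then dim K = 2 and the simplices of K are:

  0-simplices (9): P, Q, R, S, T, U, V, W, X
  1-simplices (27): PR, PS, PT, PV, PW, PX, QR, QS, QT, QV, QW, QX, RS, RU, RW, RX, ST, SU, SV, TU, TW, TX, UV, UW, UX, VW, VX
  2-simplices (18): PRS, PRW, PST, PTX, PVW, PVX, QRW, QRX, QST, QSV, QTW, QVX, RSU, RUX, SUV, TUW, TUX, UVW

Hence C_0 ≅ Z^9, C_1 ≅ Z^27, C_2 ≅ Z^18.

∂_1: C_1 → C_0 sends each edge [p,q] (with p < q) to q − p.
As a 9×27 matrix over Z this has rank 8, with invariant factors (1,1,1,1,1,1,1,1).

∂_2: C_2 → C_1 maps a triangle to the signed sum of its edges. For instance
  ∂RUX = UX − RX + RU,
  ∂PRW = RW − PW + PR.
As a 27×18 matrix over Z this has rank 17, with invariant factors (1,1,1,1,1,1,1,1,1,1,1,1,1,1,1,1,1).

From H_k ≅ ker(∂_k) / im(∂_{k+1}) we obtain:

  H_0: rank C_0 − rank ∂_1 = 9 − 8 = 1, and the invariant factors of ∂_1 are all 1, so H_0 = Z.
  H_1: rank ker ∂_1 − rank ∂_2 = (27 − 8) − 17 = 2, and the invariant factors of ∂_2 are all 1, so H_1 = Z^2.
  H_2: rank ker ∂_2 − rank ∂_3 = (18 − 17) − 0 = 1, and there is no ∂_3, so H_2 = Z.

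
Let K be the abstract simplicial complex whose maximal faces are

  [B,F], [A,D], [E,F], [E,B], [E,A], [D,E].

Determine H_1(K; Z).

We work with the vertex ordering A < B < D < E < F. The simplices of K, each written with vertices in increasing order, are:

  0-simplices (5): A, B, D, E, F
  1-simplices (6): AD, AE, BE, BF, DE, EF

so the chain groups are C_0 ≅ Z^5, C_1 ≅ Z^6.

The boundary map ∂_1: C_1 → C_0 sends each edge [p,q] (with p < q) to q − p.
As a 5×6 matrix over Z this has rank 4, with invariant factors (1,1,1,1).

Computing H_k = (kernel of ∂_k) / (image of ∂_{k+1}):

  H_1: rank ker ∂_1 − rank ∂_2 = (6 − 4) − 0 = 2, and there is no ∂_2, so H_1 = Z^2.

H_1 = Z^2.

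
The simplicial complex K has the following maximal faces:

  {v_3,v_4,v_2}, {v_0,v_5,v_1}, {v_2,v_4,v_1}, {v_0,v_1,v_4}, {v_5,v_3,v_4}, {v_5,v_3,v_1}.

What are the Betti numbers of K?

b_0 = 1, b_1 = 1, b_2 = 0.

Take the total order v_0 < v_1 < v_2 < v_3 < v_4 < v_5 on the vertex set. Then K (dimension 2) consists of the simplices:

  0-simplices (6): [v_0], [v_1], [v_2], [v_3], [v_4], [v_5]
  1-simplices (12): [v_0,v_1], [v_0,v_4], [v_0,v_5], [v_1,v_2], [v_1,v_3], [v_1,v_4], [v_1,v_5], [v_2,v_3], [v_2,v_4], [v_3,v_4], [v_3,v_5], [v_4,v_5]
  2-simplices (6): [v_0,v_1,v_4], [v_0,v_1,v_5], [v_1,v_2,v_4], [v_1,v_3,v_5], [v_2,v_3,v_4], [v_3,v_4,v_5]

giving chain groups C_0 ≅ Z^6, C_1 ≅ Z^12, C_2 ≅ Z^6.

The boundary map ∂_1: C_1 → C_0 maps an edge to its endpoints' difference, ∂[p,q] = q − p. For instance
  ∂[v_2,v_4] = [v_4] − [v_2].
As a 6×12 matrix over Z this has rank 5, with invariant factors (1,1,1,1,1).

∂_2: C_2 → C_1 acts by ∂[p,q,r] = [q,r] − [p,r] + [p,q]. For instance
  ∂[v_3,v_4,v_5] = [v_4,v_5] − [v_3,v_5] + [v_3,v_4],
  ∂[v_1,v_3,v_5] = [v_3,v_5] − [v_1,v_5] + [v_1,v_3].
The 12×6 boundary matrix has rank 6 and Smith normal form diag(1,1,1,1,1,1).

Now H_k = ker ∂_k / im ∂_{k+1}, so:

  H_0: rank C_0 − rank ∂_1 = 6 − 5 = 1, and the invariant factors of ∂_1 are all 1, so H_0 = Z.
  H_1: rank ker ∂_1 − rank ∂_2 = (12 − 5) − 6 = 1, and the invariant factors of ∂_2 are all 1, so H_1 = Z.
  H_2: rank ker ∂_2 − rank ∂_3 = (6 − 6) − 0 = 0, and there is no ∂_3, so H_2 = 0.

As a check, the Euler characteristic is 6 − 12 + 6 = 0, which agrees with 1 − 1 + 0 = 0.

Hence the Betti numbers are b_0 = 1, b_1 = 1, b_2 = 0.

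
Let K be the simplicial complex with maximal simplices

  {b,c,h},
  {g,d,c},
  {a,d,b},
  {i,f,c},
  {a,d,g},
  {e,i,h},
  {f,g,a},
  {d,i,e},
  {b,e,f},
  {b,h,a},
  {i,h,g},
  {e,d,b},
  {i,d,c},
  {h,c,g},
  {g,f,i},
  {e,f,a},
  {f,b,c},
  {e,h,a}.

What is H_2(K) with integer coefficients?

H_2 = 0.

Fix the vertex order a < b < c < d < e < f < g < h < i and write every simplex with vertices in increasing order. Then dim K = 2 and the simplices of K are:

  0-simplices (9): a, b, c, d, e, f, g, h, i
  1-simplices (27): ab, ad, ae, af, ag, ah, bc, bd, be, bf, bh, cd, cf, cg, ch, ci, de, dg, di, ef, eh, ei, fg, fi, gh, gi, hi
  2-simplices (18): abd, abh, adg, aef, aeh, afg, bcf, bch, bde, bef, cdg, cdi, cfi, cgh, dei, ehi, fgi, ghi

Hence C_0 ≅ Z^9, C_1 ≅ Z^27, C_2 ≅ Z^18.

The boundary map ∂_1: C_1 → C_0 sends each edge [p,q] (with p < q) to q − p.
This gives a 9×27 integer matrix of rank 8; reducing to Smith normal form yields diagonal entries (1,1,1,1,1,1,1,1).

The boundary map ∂_2: C_2 → C_1 acts by ∂[p,q,r] = [q,r] − [p,r] + [p,q]. For instance
  ∂bef = ef − bf + be,
  ∂cdi = di − ci + cd.
The resulting 27×18 matrix has rank 18, and its Smith normal form has invariant factors (1,1,1,1,1,1,1,1,1,1,1,1,1,1,1,1,1,2).

Computing H_k = (kernel of ∂_k) / (image of ∂_{k+1}):

  H_2: rank ker ∂_2 − rank ∂_3 = (18 − 18) − 0 = 0, and there is no ∂_3, so H_2 ≅ 0.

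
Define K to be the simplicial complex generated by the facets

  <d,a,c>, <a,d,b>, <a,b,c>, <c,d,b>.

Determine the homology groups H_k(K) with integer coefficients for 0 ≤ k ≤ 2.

Take the total order a < b < c < d on the vertex set. Then K (dimension 2) consists of the simplices:

  0-simplices (4): a, b, c, d
  1-simplices (6): ab, ac, ad, bc, bd, cd
  2-simplices (4): abc, abd, acd, bcd

Hence C_0 ≅ Z^4, C_1 ≅ Z^6, C_2 ≅ Z^4.

∂_1: C_1 → C_0 sends each edge [p,q] (with p < q) to q − p.
As a 4×6 matrix over Z this has rank 3, with invariant factors (1,1,1).

Boundary ∂_2: C_2 → C_1 maps a triangle to the signed sum of its edges. For instance
  ∂abc = bc − ac + ab,
  ∂bcd = cd − bd + bc.
The 6×4 boundary matrix has rank 3 and Smith normal form diag(1,1,1).

Computing H_k = (kernel of ∂_k) / (image of ∂_{k+1}):

  H_0: rank C_0 − rank ∂_1 = 4 − 3 = 1, and the invariant factors of ∂_1 are all 1, so H_0 = Z.
  H_1: rank ker ∂_1 − rank ∂_2 = (6 − 3) − 3 = 0, and the invariant factors of ∂_2 are all 1, so H_1 = 0.
  H_2: rank ker ∂_2 − rank ∂_3 = (4 − 3) − 0 = 1, and there is no ∂_3, so H_2 = Z.

As a check, the Euler characteristic is 4 − 6 + 4 = 2, which agrees with 1 − 0 + 1 = 2.
(K is a triangulation of the 2-sphere S^2.)

H_0 ≅ Z,  H_1 = 0,  H_2 ≅ Z.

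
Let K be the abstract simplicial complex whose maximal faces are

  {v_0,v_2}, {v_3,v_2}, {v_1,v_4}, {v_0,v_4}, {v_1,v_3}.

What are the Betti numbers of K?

b_0 = 1, b_1 = 1.

Take the total order v_0 < v_1 < v_2 < v_3 < v_4 on the vertex set. Then K (dimension 1) consists of the simplices:

  0-simplices (5): [v_0], [v_1], [v_2], [v_3], [v_4]
  1-simplices (5): [v_0,v_2], [v_0,v_4], [v_1,v_3], [v_1,v_4], [v_2,v_3]

so the chain groups are C_0 ≅ Z^5, C_1 ≅ Z^5.

The boundary map ∂_1: C_1 → C_0 maps an edge to its endpoints' difference, ∂[p,q] = q − p. For instance
  ∂[v_0,v_4] = [v_4] − [v_0].
This gives a 5×5 integer matrix of rank 4; reducing to Smith normal form yields diagonal entries (1,1,1,1).

Now H_k = ker ∂_k / im ∂_{k+1}, so:

  H_0: rank C_0 − rank ∂_1 = 5 − 4 = 1, and the invariant factors of ∂_1 are all 1, so H_0 = Z.
  H_1: rank ker ∂_1 − rank ∂_2 = (5 − 4) − 0 = 1, and there is no ∂_2, so H_1 = Z.

Hence the Betti numbers are b_0 = 1, b_1 = 1.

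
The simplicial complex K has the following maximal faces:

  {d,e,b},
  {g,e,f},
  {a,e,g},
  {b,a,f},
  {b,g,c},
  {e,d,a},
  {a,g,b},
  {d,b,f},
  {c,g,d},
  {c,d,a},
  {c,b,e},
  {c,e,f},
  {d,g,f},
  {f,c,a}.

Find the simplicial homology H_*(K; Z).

Fix the vertex order a < b < c < d < e < f < g and write every simplex with vertices in increasing order. Then dim K = 2 and the simplices of K are:

  0-simplices (7): a, b, c, d, e, f, g
  1-simplices (21): ab, ac, ad, ae, af, ag, bc, bd, be, bf, bg, cd, ce, cf, cg, de, df, dg, ef, eg, fg
  2-simplices (14): abf, abg, acd, acf, ade, aeg, bce, bcg, bde, bdf, cdg, cef, dfg, efg

giving chain groups C_0 ≅ Z^7, C_1 ≅ Z^21, C_2 ≅ Z^14.

Boundary ∂_1: C_1 → C_0 maps an edge to its endpoints' difference, ∂[p,q] = q − p. For instance
  ∂ae = e − a.
This gives a 7×21 integer matrix of rank 6; reducing to Smith normal form yields diagonal entries (1,1,1,1,1,1).

Boundary ∂_2: C_2 → C_1 maps a triangle to the signed sum of its edges. For instance
  ∂cef = ef − cf + ce,
  ∂acd = cd − ad + ac.
This gives a 21×14 integer matrix of rank 13; reducing to Smith normal form yields diagonal entries (1,1,1,1,1,1,1,1,1,1,1,1,1).

From H_k ≅ ker(∂_k) / im(∂_{k+1}) we obtain:

  H_0: rank C_0 − rank ∂_1 = 7 − 6 = 1, and the invariant factors of ∂_1 are all 1, so H_0 ≅ Z.
  H_1: rank ker ∂_1 − rank ∂_2 = (21 − 6) − 13 = 2, and the invariant factors of ∂_2 are all 1, so H_1 ≅ Z^2.
  H_2: rank ker ∂_2 − rank ∂_3 = (14 − 13) − 0 = 1, and there is no ∂_3, so H_2 ≅ Z.

As a check, the Euler characteristic is 7 − 21 + 14 = 0, which agrees with 1 − 2 + 1 = 0.

H_0 = Z,  H_1 = Z^2,  H_2 = Z.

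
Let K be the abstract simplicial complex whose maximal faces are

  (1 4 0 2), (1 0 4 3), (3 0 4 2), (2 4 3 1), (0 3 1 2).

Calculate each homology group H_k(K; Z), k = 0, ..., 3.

Take the total order 0 < 1 < 2 < 3 < 4 on the vertex set. Then K (dimension 3) consists of the simplices:

  0-simplices (5): [0], [1], [2], [3], [4]
  1-simplices (10): [0,1], [0,2], [0,3], [0,4], [1,2], [1,3], [1,4], [2,3], [2,4], [3,4]
  2-simplices (10): [0,1,2], [0,1,3], [0,1,4], [0,2,3], [0,2,4], [0,3,4], [1,2,3], [1,2,4], [1,3,4], [2,3,4]
  3-simplices (5): [0,1,2,3], [0,1,2,4], [0,1,3,4], [0,2,3,4], [1,2,3,4]

giving chain groups C_0 ≅ Z^5, C_1 ≅ Z^10, C_2 ≅ Z^10, C_3 ≅ Z^5.

Boundary ∂_1: C_1 → C_0 maps an edge to its endpoints' difference, ∂[p,q] = q − p.
The resulting 5×10 matrix has rank 4, and its Smith normal form has invariant factors (1,1,1,1).

∂_2: C_2 → C_1 acts by ∂[p,q,r] = [q,r] − [p,r] + [p,q]. For instance
  ∂[0,1,3] = [1,3] − [0,3] + [0,1],
  ∂[1,2,4] = [2,4] − [1,4] + [1,2].
As a 10×10 matrix over Z this has rank 6, with invariant factors (1,1,1,1,1,1).

∂_3: C_3 → C_2 sends each 3-simplex σ to the alternating sum Σ_i (−1)^i (σ with its i-th vertex removed). For instance
  ∂[0,2,3,4] = [2,3,4] − [0,3,4] + [0,2,4] − [0,2,3],
  ∂[1,2,3,4] = [2,3,4] − [1,3,4] + [1,2,4] − [1,2,3].
This gives a 10×5 integer matrix of rank 4; reducing to Smith normal form yields diagonal entries (1,1,1,1).

Computing H_k = (kernel of ∂_k) / (image of ∂_{k+1}):

  H_0: rank C_0 − rank ∂_1 = 5 − 4 = 1, and the invariant factors of ∂_1 are all 1, so H_0 ≅ Z.
  H_1: rank ker ∂_1 − rank ∂_2 = (10 − 4) − 6 = 0, and the invariant factors of ∂_2 are all 1, so H_1 ≅ 0.
  H_2: rank ker ∂_2 − rank ∂_3 = (10 − 6) − 4 = 0, and the invariant factors of ∂_3 are all 1, so H_2 ≅ 0.
  H_3: rank ker ∂_3 − rank ∂_4 = (5 − 4) − 0 = 1, and there is no ∂_4, so H_3 ≅ Z.

As a check, the Euler characteristic is 5 − 10 + 10 − 5 = 0, which agrees with 1 − 0 + 0 − 1 = 0.
(K is a triangulation of the 3-sphere S^3.)

H_0 ≅ Z,  H_1 = 0,  H_2 = 0,  H_3 ≅ Z.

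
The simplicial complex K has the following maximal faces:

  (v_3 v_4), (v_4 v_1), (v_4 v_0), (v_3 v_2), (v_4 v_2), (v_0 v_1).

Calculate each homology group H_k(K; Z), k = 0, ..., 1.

H_0 = Z,  H_1 = Z^2.

K has 5 vertices, 6 edges.
rank ∂_0 = 0, rank ∂_1 = 4 ⇒ b_0 = 5 − 0 − 4 = 1; all invariant factors of ∂_1 are 1 so no torsion. So H_0 ≅ Z.
rank ∂_1 = 4, rank ∂_2 = 0 ⇒ b_1 = 6 − 4 − 0 = 2. So H_1 ≅ Z^2.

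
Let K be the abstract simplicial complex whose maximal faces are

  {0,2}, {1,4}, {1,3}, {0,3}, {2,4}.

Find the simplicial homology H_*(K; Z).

H_0 ≅ Z,  H_1 ≅ Z.

We work with the vertex ordering 0 < 1 < 2 < 3 < 4. The simplices of K, each written with vertices in increasing order, are:

  0-simplices (5): [0], [1], [2], [3], [4]
  1-simplices (5): [0,2], [0,3], [1,3], [1,4], [2,4]

giving chain groups C_0 ≅ Z^5, C_1 ≅ Z^5.

The boundary map ∂_1: C_1 → C_0 maps an edge to its endpoints' difference, ∂[p,q] = q − p.
This gives a 5×5 integer matrix of rank 4; reducing to Smith normal form yields diagonal entries (1,1,1,1).

From H_k ≅ ker(∂_k) / im(∂_{k+1}) we obtain:

  H_0: rank C_0 − rank ∂_1 = 5 − 4 = 1, and the invariant factors of ∂_1 are all 1, so H_0 ≅ Z.
  H_1: rank ker ∂_1 − rank ∂_2 = (5 − 4) − 0 = 1, and there is no ∂_2, so H_1 ≅ Z.

(K is a triangulation of the circle S^1.)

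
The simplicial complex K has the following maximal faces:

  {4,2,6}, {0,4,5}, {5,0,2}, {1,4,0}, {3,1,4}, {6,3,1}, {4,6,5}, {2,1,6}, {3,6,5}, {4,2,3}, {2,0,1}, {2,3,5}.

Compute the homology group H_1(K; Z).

Take the total order 0 < 1 < 2 < 3 < 4 < 5 < 6 on the vertex set. Then K (dimension 2) consists of the simplices:

  0-simplices (7): [0], [1], [2], [3], [4], [5], [6]
  1-simplices (18): [0,1], [0,2], [0,4], [0,5], [1,2], [1,3], [1,4], [1,6], [2,3], [2,4], [2,5], [2,6], [3,4], [3,5], [3,6], [4,5], [4,6], [5,6]
  2-simplices (12): [0,1,2], [0,1,4], [0,2,5], [0,4,5], [1,2,6], [1,3,4], [1,3,6], [2,3,4], [2,3,5], [2,4,6], [3,5,6], [4,5,6]

so the chain groups are C_0 ≅ Z^7, C_1 ≅ Z^18, C_2 ≅ Z^12.

The boundary map ∂_1: C_1 → C_0 is given by ∂[p,q] = [q] − [p]. For instance
  ∂[0,2] = [2] − [0].
The 7×18 boundary matrix has rank 6 and Smith normal form diag(1,1,1,1,1,1).

Boundary ∂_2: C_2 → C_1 acts by ∂[p,q,r] = [q,r] − [p,r] + [p,q]. For instance
  ∂[0,1,2] = [1,2] − [0,2] + [0,1],
  ∂[1,2,6] = [2,6] − [1,6] + [1,2].
The resulting 18×12 matrix has rank 12, and its Smith normal form has invariant factors (1,1,1,1,1,1,1,1,1,1,1,2).

Computing H_k = (kernel of ∂_k) / (image of ∂_{k+1}):

  H_1: rank ker ∂_1 − rank ∂_2 = (18 − 6) − 12 = 0, and ∂_2 has invariant factor 2 > 1, so H_1 ≅ Z/2.

H_1 ≅ Z/2.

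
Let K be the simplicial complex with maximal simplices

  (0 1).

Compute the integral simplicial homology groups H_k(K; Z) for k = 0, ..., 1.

H_0 ≅ Z,  H_1 = 0.

Fix the vertex order 0 < 1 and write every simplex with vertices in increasing order. Then dim K = 1 and the simplices of K are:

  0-simplices (2): [0], [1]
  1-simplices (1): [0,1]

so the chain groups are C_0 ≅ Z^2, C_1 ≅ Z^1.

Boundary ∂_1: C_1 → C_0 sends each edge [p,q] (with p < q) to q − p. For instance
  ∂[0,1] = [1] − [0].
As a 2×1 matrix over Z this has rank 1, with invariant factors (1).

Reading off H_k = ker ∂_k / im ∂_{k+1}:

  H_0: rank C_0 − rank ∂_1 = 2 − 1 = 1, and the invariant factors of ∂_1 are all 1, so H_0 ≅ Z.
  H_1: rank ker ∂_1 − rank ∂_2 = (1 − 1) − 0 = 0, and there is no ∂_2, so H_1 ≅ 0.

(K is a triangulation of the 1-simplex.)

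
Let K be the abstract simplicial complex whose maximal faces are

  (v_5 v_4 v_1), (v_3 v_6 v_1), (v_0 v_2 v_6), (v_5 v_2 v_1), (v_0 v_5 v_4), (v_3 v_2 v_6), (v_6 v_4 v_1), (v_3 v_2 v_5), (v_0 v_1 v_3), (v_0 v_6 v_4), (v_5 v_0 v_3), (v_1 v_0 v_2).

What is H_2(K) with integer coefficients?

H_2 = 0.

Order the vertices as v_0 < v_1 < v_2 < v_3 < v_4 < v_5 < v_6. Listing each simplex with vertices in this order, K has dimension 2 with simplices:

  0-simplices (7): [v_0], [v_1], [v_2], [v_3], [v_4], [v_5], [v_6]
  1-simplices (18): (18 of them)
  2-simplices (12): (12 of them)

so the chain groups are C_0 ≅ Z^7, C_1 ≅ Z^18, C_2 ≅ Z^12.

Boundary ∂_1: C_1 → C_0 is given by ∂[p,q] = [q] − [p]. For instance
  ∂[v_4,v_6] = [v_6] − [v_4].
The 7×18 boundary matrix has rank 6 and Smith normal form diag(1,1,1,1,1,1).

The boundary map ∂_2: C_2 → C_1 maps a triangle to the signed sum of its edges. For instance
  ∂[v_1,v_3,v_6] = [v_3,v_6] − [v_1,v_6] + [v_1,v_3],
  ∂[v_0,v_2,v_6] = [v_2,v_6] − [v_0,v_6] + [v_0,v_2].
The 18×12 boundary matrix has rank 12 and Smith normal form diag(1,1,1,1,1,1,1,1,1,1,1,2).

Computing H_k = (kernel of ∂_k) / (image of ∂_{k+1}):

  H_2: rank ker ∂_2 − rank ∂_3 = (12 − 12) − 0 = 0, and there is no ∂_3, so H_2 ≅ 0.

(K is a triangulation of the real projective plane RP^2.)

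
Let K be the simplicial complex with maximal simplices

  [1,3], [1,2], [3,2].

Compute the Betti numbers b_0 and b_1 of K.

Fix the vertex order 1 < 2 < 3 and write every simplex with vertices in increasing order. Then dim K = 1 and the simplices of K are:

  0-simplices (3): [1], [2], [3]
  1-simplices (3): [1,2], [1,3], [2,3]

so the chain groups are C_0 ≅ Z^3, C_1 ≅ Z^3.

The boundary map ∂_1: C_1 → C_0 maps an edge to its endpoints' difference, ∂[p,q] = q − p. For instance
  ∂[1,2] = [2] − [1].
As a 3×3 matrix over Z this has rank 2, with invariant factors (1,1).

Computing H_k = (kernel of ∂_k) / (image of ∂_{k+1}):

  H_0: rank C_0 − rank ∂_1 = 3 − 2 = 1, and the invariant factors of ∂_1 are all 1, so H_0 = Z.
  H_1: rank ker ∂_1 − rank ∂_2 = (3 − 2) − 0 = 1, and there is no ∂_2, so H_1 = Z.

(K is a triangulation of the circle S^1.)

Hence the Betti numbers are b_0 = 1, b_1 = 1.

b_0 = 1, b_1 = 1.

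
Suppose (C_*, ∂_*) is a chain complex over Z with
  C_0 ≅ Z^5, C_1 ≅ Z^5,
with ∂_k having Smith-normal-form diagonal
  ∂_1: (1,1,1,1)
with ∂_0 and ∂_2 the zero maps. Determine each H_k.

H_0 ≅ Z,  H_1 ≅ Z.

H_0: b_0 = 5 − 0 − 4 = 1; torsion from ∂_1 factors > 1: none. So H_0 ≅ Z.
H_1: b_1 = 5 − 4 − 0 = 1; torsion from ∂_2 factors > 1: none. So H_1 ≅ Z.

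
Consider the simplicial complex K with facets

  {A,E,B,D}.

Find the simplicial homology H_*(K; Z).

H_0 ≅ Z,  H_1 = 0,  H_2 = 0,  H_3 = 0.

We work with the vertex ordering A < B < D < E. The simplices of K, each written with vertices in increasing order, are:

  0-simplices (4): A, B, D, E
  1-simplices (6): AB, AD, AE, BD, BE, DE
  2-simplices (4): ABD, ABE, ADE, BDE
  3-simplices (1): ABDE

giving chain groups C_0 ≅ Z^4, C_1 ≅ Z^6, C_2 ≅ Z^4, C_3 ≅ Z^1.

∂_1: C_1 → C_0 sends each edge [p,q] (with p < q) to q − p. For instance
  ∂DE = E − D.
The resulting 4×6 matrix has rank 3, and its Smith normal form has invariant factors (1,1,1).

∂_2: C_2 → C_1 maps a triangle to the signed sum of its edges. For instance
  ∂ABD = BD − AD + AB,
  ∂ADE = DE − AE + AD.
As a 6×4 matrix over Z this has rank 3, with invariant factors (1,1,1).

The boundary map ∂_3: C_3 → C_2 sends each 3-simplex σ to the alternating sum Σ_i (−1)^i (σ with its i-th vertex removed). For instance
  ∂ABDE = BDE − ADE + ABE − ABD.
This gives a 4×1 integer matrix of rank 1; reducing to Smith normal form yields diagonal entries (1).

Computing H_k = (kernel of ∂_k) / (image of ∂_{k+1}):

  H_0: rank C_0 − rank ∂_1 = 4 − 3 = 1, and the invariant factors of ∂_1 are all 1, so H_0 ≅ Z.
  H_1: rank ker ∂_1 − rank ∂_2 = (6 − 3) − 3 = 0, and the invariant factors of ∂_2 are all 1, so H_1 ≅ 0.
  H_2: rank ker ∂_2 − rank ∂_3 = (4 − 3) − 1 = 0, and the invariant factors of ∂_3 are all 1, so H_2 ≅ 0.
  H_3: rank ker ∂_3 − rank ∂_4 = (1 − 1) − 0 = 0, and there is no ∂_4, so H_3 ≅ 0.

(K is a triangulation of the 3-simplex.)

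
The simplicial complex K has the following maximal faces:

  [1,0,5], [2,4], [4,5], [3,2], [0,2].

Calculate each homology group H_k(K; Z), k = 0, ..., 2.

H_0 ≅ Z,  H_1 ≅ Z,  H_2 = 0.

K has 6 vertices, 7 edges, 1 triangle.
rank ∂_0 = 0, rank ∂_1 = 5 ⇒ b_0 = 6 − 0 − 5 = 1; all invariant factors of ∂_1 are 1 so no torsion. So H_0 ≅ Z.
rank ∂_1 = 5, rank ∂_2 = 1 ⇒ b_1 = 7 − 5 − 1 = 1; all invariant factors of ∂_2 are 1 so no torsion. So H_1 ≅ Z.
rank ∂_2 = 1, rank ∂_3 = 0 ⇒ b_2 = 1 − 1 − 0 = 0. So H_2 ≅ 0.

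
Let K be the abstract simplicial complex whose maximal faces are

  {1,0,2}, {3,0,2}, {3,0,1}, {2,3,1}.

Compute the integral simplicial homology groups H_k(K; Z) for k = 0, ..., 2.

H_0 ≅ Z,  H_1 = 0,  H_2 ≅ Z.

Order the vertices as 0 < 1 < 2 < 3. Listing each simplex with vertices in this order, K has dimension 2 with simplices:

  0-simplices (4): [0], [1], [2], [3]
  1-simplices (6): [0,1], [0,2], [0,3], [1,2], [1,3], [2,3]
  2-simplices (4): [0,1,2], [0,1,3], [0,2,3], [1,2,3]

giving chain groups C_0 ≅ Z^4, C_1 ≅ Z^6, C_2 ≅ Z^4.

Boundary ∂_1: C_1 → C_0 sends each edge [p,q] (with p < q) to q − p. For instance
  ∂[0,3] = [3] − [0].
As a 4×6 matrix over Z this has rank 3, with invariant factors (1,1,1).

The boundary map ∂_2: C_2 → C_1 acts by ∂[p,q,r] = [q,r] − [p,r] + [p,q]. For instance
  ∂[0,1,2] = [1,2] − [0,2] + [0,1],
  ∂[0,2,3] = [2,3] − [0,3] + [0,2].
As a 6×4 matrix over Z this has rank 3, with invariant factors (1,1,1).

From H_k ≅ ker(∂_k) / im(∂_{k+1}) we obtain:

  H_0: rank C_0 − rank ∂_1 = 4 − 3 = 1, and the invariant factors of ∂_1 are all 1, so H_0 = Z.
  H_1: rank ker ∂_1 − rank ∂_2 = (6 − 3) − 3 = 0, and the invariant factors of ∂_2 are all 1, so H_1 = 0.
  H_2: rank ker ∂_2 − rank ∂_3 = (4 − 3) − 0 = 1, and there is no ∂_3, so H_2 = Z.

As a check, the Euler characteristic is 4 − 6 + 4 = 2, which agrees with 1 − 0 + 1 = 2.
(K is a triangulation of the 2-sphere S^2.)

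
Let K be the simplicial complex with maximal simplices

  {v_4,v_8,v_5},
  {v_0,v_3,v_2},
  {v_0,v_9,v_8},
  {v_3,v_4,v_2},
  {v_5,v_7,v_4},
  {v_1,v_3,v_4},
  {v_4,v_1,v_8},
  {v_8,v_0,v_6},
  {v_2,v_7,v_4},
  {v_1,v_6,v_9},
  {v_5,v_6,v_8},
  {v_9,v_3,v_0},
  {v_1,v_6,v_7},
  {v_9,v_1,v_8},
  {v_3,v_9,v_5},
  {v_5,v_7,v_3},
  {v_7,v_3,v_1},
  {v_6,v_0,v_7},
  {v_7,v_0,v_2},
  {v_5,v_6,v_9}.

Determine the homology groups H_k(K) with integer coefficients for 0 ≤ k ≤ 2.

We work with the vertex ordering v_0 < v_1 < v_2 < v_3 < v_4 < v_5 < v_6 < v_7 < v_8 < v_9. The simplices of K, each written with vertices in increasing order, are:

  0-simplices (10): [v_0], [v_1], [v_2], [v_3], [v_4], [v_5], [v_6], [v_7], [v_8], [v_9]
  1-simplices (30): (30 of them)
  2-simplices (20): (20 of them)

giving chain groups C_0 ≅ Z^10, C_1 ≅ Z^30, C_2 ≅ Z^20.

Boundary ∂_1: C_1 → C_0 sends each edge [p,q] (with p < q) to q − p. For instance
  ∂[v_0,v_7] = [v_7] − [v_0].
This gives a 10×30 integer matrix of rank 9; reducing to Smith normal form yields diagonal entries (1,1,1,1,1,1,1,1,1).

∂_2: C_2 → C_1 acts by ∂[p,q,r] = [q,r] − [p,r] + [p,q]. For instance
  ∂[v_4,v_5,v_7] = [v_5,v_7] − [v_4,v_7] + [v_4,v_5],
  ∂[v_3,v_5,v_9] = [v_5,v_9] − [v_3,v_9] + [v_3,v_5].
The resulting 30×20 matrix has rank 20, and its Smith normal form has invariant factors (1,1,1,1,1,1,1,1,1,1,1,1,1,1,1,1,1,1,1,2).

Now H_k = ker ∂_k / im ∂_{k+1}, so:

  H_0: rank C_0 − rank ∂_1 = 10 − 9 = 1, and the invariant factors of ∂_1 are all 1, so H_0 = Z.
  H_1: rank ker ∂_1 − rank ∂_2 = (30 − 9) − 20 = 1, and ∂_2 has invariant factor 2 > 1, so H_1 = Z ⊕ Z/2.
  H_2: rank ker ∂_2 − rank ∂_3 = (20 − 20) − 0 = 0, and there is no ∂_3, so H_2 = 0.

H_0 ≅ Z,  H_1 ≅ Z ⊕ Z/2,  H_2 = 0.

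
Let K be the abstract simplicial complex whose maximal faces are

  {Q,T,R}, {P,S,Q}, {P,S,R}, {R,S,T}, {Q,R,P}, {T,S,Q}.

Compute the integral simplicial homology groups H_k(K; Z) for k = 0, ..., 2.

Order the vertices as P < Q < R < S < T. Listing each simplex with vertices in this order, K has dimension 2 with simplices:

  0-simplices (5): P, Q, R, S, T
  1-simplices (9): PQ, PR, PS, QR, QS, QT, RS, RT, ST
  2-simplices (6): PQR, PQS, PRS, QRT, QST, RST

Hence C_0 ≅ Z^5, C_1 ≅ Z^9, C_2 ≅ Z^6.

The boundary map ∂_1: C_1 → C_0 maps an edge to its endpoints' difference, ∂[p,q] = q − p. For instance
  ∂QR = R − Q.
The 5×9 boundary matrix has rank 4 and Smith normal form diag(1,1,1,1).

Boundary ∂_2: C_2 → C_1 sends each 2-simplex [p,q,r] to [q,r] − [p,r] + [p,q]. For instance
  ∂PQS = QS − PS + PQ,
  ∂QST = ST − QT + QS.
The 9×6 boundary matrix has rank 5 and Smith normal form diag(1,1,1,1,1).

Reading off H_k = ker ∂_k / im ∂_{k+1}:

  H_0: rank C_0 − rank ∂_1 = 5 − 4 = 1, and the invariant factors of ∂_1 are all 1, so H_0 = Z.
  H_1: rank ker ∂_1 − rank ∂_2 = (9 − 4) − 5 = 0, and the invariant factors of ∂_2 are all 1, so H_1 = 0.
  H_2: rank ker ∂_2 − rank ∂_3 = (6 − 5) − 0 = 1, and there is no ∂_3, so H_2 = Z.

H_0 ≅ Z,  H_1 = 0,  H_2 ≅ Z.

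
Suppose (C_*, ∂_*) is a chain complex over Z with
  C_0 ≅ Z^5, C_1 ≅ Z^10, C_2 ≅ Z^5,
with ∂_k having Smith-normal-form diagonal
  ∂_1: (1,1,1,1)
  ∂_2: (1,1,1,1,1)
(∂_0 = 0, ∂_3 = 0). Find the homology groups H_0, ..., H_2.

H_0: b_0 = 5 − 0 − 4 = 1; torsion from ∂_1 factors > 1: none. So H_0 = Z.
H_1: b_1 = 10 − 4 − 5 = 1; torsion from ∂_2 factors > 1: none. So H_1 = Z.
H_2: b_2 = 5 − 5 − 0 = 0; torsion from ∂_3 factors > 1: none. So H_2 = 0.

H_0 = Z,  H_1 = Z,  H_2 = 0.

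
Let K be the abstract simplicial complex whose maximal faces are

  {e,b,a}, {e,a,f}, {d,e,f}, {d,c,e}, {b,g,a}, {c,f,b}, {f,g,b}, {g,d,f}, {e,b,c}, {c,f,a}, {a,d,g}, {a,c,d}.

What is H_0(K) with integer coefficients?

Take the total order a < b < c < d < e < f < g on the vertex set. Then K (dimension 2) consists of the simplices:

  0-simplices (7): a, b, c, d, e, f, g
  1-simplices (18): ab, ac, ad, ae, af, ag, bc, be, bf, bg, cd, ce, cf, de, df, dg, ef, fg
  2-simplices (12): abe, abg, acd, acf, adg, aef, bce, bcf, bfg, cde, def, dfg

so the chain groups are C_0 ≅ Z^7, C_1 ≅ Z^18, C_2 ≅ Z^12.

∂_1: C_1 → C_0 sends each edge [p,q] (with p < q) to q − p.
As a 7×18 matrix over Z this has rank 6, with invariant factors (1,1,1,1,1,1).

∂_2: C_2 → C_1 sends each 2-simplex [p,q,r] to [q,r] − [p,r] + [p,q]. For instance
  ∂bfg = fg − bg + bf,
  ∂bce = ce − be + bc.
As a 18×12 matrix over Z this has rank 12, with invariant factors (1,1,1,1,1,1,1,1,1,1,1,2).

Reading off H_k = ker ∂_k / im ∂_{k+1}:

  H_0: rank C_0 − rank ∂_1 = 7 − 6 = 1, and the invariant factors of ∂_1 are all 1, so H_0 ≅ Z.

H_0 ≅ Z.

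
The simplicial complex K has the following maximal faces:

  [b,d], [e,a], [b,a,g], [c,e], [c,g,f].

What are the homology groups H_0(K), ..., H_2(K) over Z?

Order the vertices as a < b < c < d < e < f < g. Listing each simplex with vertices in this order, K has dimension 2 with simplices:

  0-simplices (7): a, b, c, d, e, f, g
  1-simplices (9): ab, ae, ag, bd, bg, ce, cf, cg, fg
  2-simplices (2): abg, cfg

so the chain groups are C_0 ≅ Z^7, C_1 ≅ Z^9, C_2 ≅ Z^2.

∂_1: C_1 → C_0 sends each edge [p,q] (with p < q) to q − p.
The resulting 7×9 matrix has rank 6, and its Smith normal form has invariant factors (1,1,1,1,1,1).

The boundary map ∂_2: C_2 → C_1 acts by ∂[p,q,r] = [q,r] − [p,r] + [p,q]. For instance
  ∂abg = bg − ag + ab,
  ∂cfg = fg − cg + cf.
This gives a 9×2 integer matrix of rank 2; reducing to Smith normal form yields diagonal entries (1,1).

Reading off H_k = ker ∂_k / im ∂_{k+1}:

  H_0: rank C_0 − rank ∂_1 = 7 − 6 = 1, and the invariant factors of ∂_1 are all 1, so H_0 = Z.
  H_1: rank ker ∂_1 − rank ∂_2 = (9 − 6) − 2 = 1, and the invariant factors of ∂_2 are all 1, so H_1 = Z.
  H_2: rank ker ∂_2 − rank ∂_3 = (2 − 2) − 0 = 0, and there is no ∂_3, so H_2 = 0.

H_0 ≅ Z,  H_1 ≅ Z,  H_2 = 0.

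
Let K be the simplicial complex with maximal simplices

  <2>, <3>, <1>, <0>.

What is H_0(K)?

H_0 ≅ Z^4.

Fix the vertex order 0 < 1 < 2 < 3 and write every simplex with vertices in increasing order. Then dim K = 0 and the simplices of K are:

  0-simplices (4): [0], [1], [2], [3]

giving chain groups C_0 ≅ Z^4.

Computing H_k = (kernel of ∂_k) / (image of ∂_{k+1}):

  H_0: rank C_0 − rank ∂_1 = 4 − 0 = 4, and there is no ∂_1, so H_0 = Z^4.

(K is a triangulation of a set of 4 points.)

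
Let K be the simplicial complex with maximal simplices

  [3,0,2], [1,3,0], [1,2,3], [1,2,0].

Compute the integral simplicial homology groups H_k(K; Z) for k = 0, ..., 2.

Take the total order 0 < 1 < 2 < 3 on the vertex set. Then K (dimension 2) consists of the simplices:

  0-simplices (4): [0], [1], [2], [3]
  1-simplices (6): [0,1], [0,2], [0,3], [1,2], [1,3], [2,3]
  2-simplices (4): [0,1,2], [0,1,3], [0,2,3], [1,2,3]

so the chain groups are C_0 ≅ Z^4, C_1 ≅ Z^6, C_2 ≅ Z^4.

The boundary map ∂_1: C_1 → C_0 sends each edge [p,q] (with p < q) to q − p.
The 4×6 boundary matrix has rank 3 and Smith normal form diag(1,1,1).

∂_2: C_2 → C_1 acts by ∂[p,q,r] = [q,r] − [p,r] + [p,q]. For instance
  ∂[0,1,3] = [1,3] − [0,3] + [0,1],
  ∂[1,2,3] = [2,3] − [1,3] + [1,2].
As a 6×4 matrix over Z this has rank 3, with invariant factors (1,1,1).

Reading off H_k = ker ∂_k / im ∂_{k+1}:

  H_0: rank C_0 − rank ∂_1 = 4 − 3 = 1, and the invariant factors of ∂_1 are all 1, so H_0 = Z.
  H_1: rank ker ∂_1 − rank ∂_2 = (6 − 3) − 3 = 0, and the invariant factors of ∂_2 are all 1, so H_1 = 0.
  H_2: rank ker ∂_2 − rank ∂_3 = (4 − 3) − 0 = 1, and there is no ∂_3, so H_2 = Z.

H_0 ≅ Z,  H_1 = 0,  H_2 ≅ Z.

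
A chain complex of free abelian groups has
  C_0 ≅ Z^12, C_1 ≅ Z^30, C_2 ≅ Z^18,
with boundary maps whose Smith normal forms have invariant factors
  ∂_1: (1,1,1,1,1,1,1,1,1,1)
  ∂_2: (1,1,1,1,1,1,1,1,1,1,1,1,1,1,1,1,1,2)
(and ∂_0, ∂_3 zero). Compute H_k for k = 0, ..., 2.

H_0 = Z^2,  H_1 = Z^2 ⊕ Z/2Z,  H_2 = 0.

H_0: b_0 = 12 − 0 − 10 = 2; torsion from ∂_1 factors > 1: none. So H_0 = Z^2.
H_1: b_1 = 30 − 10 − 18 = 2; torsion from ∂_2 factors > 1: [2]. So H_1 = Z^2 ⊕ Z/2Z.
H_2: b_2 = 18 − 18 − 0 = 0; torsion from ∂_3 factors > 1: none. So H_2 = 0.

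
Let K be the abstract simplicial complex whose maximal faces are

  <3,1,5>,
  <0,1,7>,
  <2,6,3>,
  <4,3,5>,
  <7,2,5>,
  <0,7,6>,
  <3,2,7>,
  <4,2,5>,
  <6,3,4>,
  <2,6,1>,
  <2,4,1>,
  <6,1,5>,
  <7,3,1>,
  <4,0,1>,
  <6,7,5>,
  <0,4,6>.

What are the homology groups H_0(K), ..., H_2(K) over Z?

H_0 ≅ Z,  H_1 ≅ Z^2,  H_2 ≅ Z.

We work with the vertex ordering 0 < 1 < 2 < 3 < 4 < 5 < 6 < 7. The simplices of K, each written with vertices in increasing order, are:

  0-simplices (8): [0], [1], [2], [3], [4], [5], [6], [7]
  1-simplices (24): (24 of them)
  2-simplices (16): [0,1,4], [0,1,7], [0,4,6], [0,6,7], [1,2,4], [1,2,6], [1,3,5], [1,3,7], [1,5,6], [2,3,6], [2,3,7], [2,4,5], [2,5,7], [3,4,5], [3,4,6], [5,6,7]

giving chain groups C_0 ≅ Z^8, C_1 ≅ Z^24, C_2 ≅ Z^16.

Boundary ∂_1: C_1 → C_0 is given by ∂[p,q] = [q] − [p]. For instance
  ∂[5,6] = [6] − [5].
This gives a 8×24 integer matrix of rank 7; reducing to Smith normal form yields diagonal entries (1,1,1,1,1,1,1).

Boundary ∂_2: C_2 → C_1 acts by ∂[p,q,r] = [q,r] − [p,r] + [p,q]. For instance
  ∂[1,3,7] = [3,7] − [1,7] + [1,3],
  ∂[1,5,6] = [5,6] − [1,6] + [1,5].
This gives a 24×16 integer matrix of rank 15; reducing to Smith normal form yields diagonal entries (1,1,1,1,1,1,1,1,1,1,1,1,1,1,1).

Now H_k = ker ∂_k / im ∂_{k+1}, so:

  H_0: rank C_0 − rank ∂_1 = 8 − 7 = 1, and the invariant factors of ∂_1 are all 1, so H_0 = Z.
  H_1: rank ker ∂_1 − rank ∂_2 = (24 − 7) − 15 = 2, and the invariant factors of ∂_2 are all 1, so H_1 = Z^2.
  H_2: rank ker ∂_2 − rank ∂_3 = (16 − 15) − 0 = 1, and there is no ∂_3, so H_2 = Z.

As a check, the Euler characteristic is 8 − 24 + 16 = 0, which agrees with 1 − 2 + 1 = 0.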